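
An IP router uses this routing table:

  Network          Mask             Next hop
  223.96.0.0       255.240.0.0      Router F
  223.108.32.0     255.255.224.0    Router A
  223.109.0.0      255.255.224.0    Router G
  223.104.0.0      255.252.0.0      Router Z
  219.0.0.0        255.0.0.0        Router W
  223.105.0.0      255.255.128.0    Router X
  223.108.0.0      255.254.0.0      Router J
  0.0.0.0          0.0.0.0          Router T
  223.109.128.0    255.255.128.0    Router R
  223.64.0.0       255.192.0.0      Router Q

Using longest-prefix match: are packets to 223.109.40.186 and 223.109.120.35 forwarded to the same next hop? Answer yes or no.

yes

223.109.40.186: longest match 223.108.0.0/15 -> Router J
223.109.120.35: longest match 223.108.0.0/15 -> Router J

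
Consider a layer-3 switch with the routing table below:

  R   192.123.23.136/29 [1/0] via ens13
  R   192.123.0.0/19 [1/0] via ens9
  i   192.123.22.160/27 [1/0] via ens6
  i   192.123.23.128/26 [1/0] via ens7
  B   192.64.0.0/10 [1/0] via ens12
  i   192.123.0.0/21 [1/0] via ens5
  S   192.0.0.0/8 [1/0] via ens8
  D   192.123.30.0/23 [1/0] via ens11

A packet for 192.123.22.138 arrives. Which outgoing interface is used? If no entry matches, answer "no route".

ens9

Routes whose prefix contains 192.123.22.138:
  192.0.0.0/8 (192.0.0.0 - 192.255.255.255) -> ens8
  192.64.0.0/10 (192.64.0.0 - 192.127.255.255) -> ens12
  192.123.0.0/19 (192.123.0.0 - 192.123.31.255) -> ens9
More-specific entries that do NOT match:
  192.123.23.136/29 (192.123.23.136 - 192.123.23.143) does not contain 192.123.22.138
  192.123.22.160/27 (192.123.22.160 - 192.123.22.191) does not contain 192.123.22.138
  192.123.23.128/26 (192.123.23.128 - 192.123.23.191) does not contain 192.123.22.138
  192.123.30.0/23 (192.123.30.0 - 192.123.31.255) does not contain 192.123.22.138
  192.123.0.0/21 (192.123.0.0 - 192.123.7.255) does not contain 192.123.22.138
Longest matching prefix is /19 -> interface ens9.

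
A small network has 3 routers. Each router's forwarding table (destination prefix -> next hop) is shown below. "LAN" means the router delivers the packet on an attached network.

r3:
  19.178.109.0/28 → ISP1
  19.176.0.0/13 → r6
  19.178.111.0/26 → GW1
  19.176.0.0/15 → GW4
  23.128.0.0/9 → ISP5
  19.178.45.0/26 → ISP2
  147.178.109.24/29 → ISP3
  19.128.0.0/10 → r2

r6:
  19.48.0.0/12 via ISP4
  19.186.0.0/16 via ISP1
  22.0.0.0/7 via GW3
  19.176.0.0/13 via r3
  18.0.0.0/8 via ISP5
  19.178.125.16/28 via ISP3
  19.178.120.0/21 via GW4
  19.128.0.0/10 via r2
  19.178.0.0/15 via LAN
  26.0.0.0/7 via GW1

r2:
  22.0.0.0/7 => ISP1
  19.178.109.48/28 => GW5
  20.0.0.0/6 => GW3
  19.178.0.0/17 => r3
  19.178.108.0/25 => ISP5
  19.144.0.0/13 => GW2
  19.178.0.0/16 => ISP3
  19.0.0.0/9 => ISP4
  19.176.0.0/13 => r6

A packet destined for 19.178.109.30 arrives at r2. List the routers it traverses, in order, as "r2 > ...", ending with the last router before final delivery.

At r2: longest match for 19.178.109.30 is 19.178.0.0/17 -> r3
At r3: longest match for 19.178.109.30 is 19.176.0.0/13 -> r6
At r6: longest match for 19.178.109.30 is 19.178.0.0/15 -> LAN

r2 > r3 > r6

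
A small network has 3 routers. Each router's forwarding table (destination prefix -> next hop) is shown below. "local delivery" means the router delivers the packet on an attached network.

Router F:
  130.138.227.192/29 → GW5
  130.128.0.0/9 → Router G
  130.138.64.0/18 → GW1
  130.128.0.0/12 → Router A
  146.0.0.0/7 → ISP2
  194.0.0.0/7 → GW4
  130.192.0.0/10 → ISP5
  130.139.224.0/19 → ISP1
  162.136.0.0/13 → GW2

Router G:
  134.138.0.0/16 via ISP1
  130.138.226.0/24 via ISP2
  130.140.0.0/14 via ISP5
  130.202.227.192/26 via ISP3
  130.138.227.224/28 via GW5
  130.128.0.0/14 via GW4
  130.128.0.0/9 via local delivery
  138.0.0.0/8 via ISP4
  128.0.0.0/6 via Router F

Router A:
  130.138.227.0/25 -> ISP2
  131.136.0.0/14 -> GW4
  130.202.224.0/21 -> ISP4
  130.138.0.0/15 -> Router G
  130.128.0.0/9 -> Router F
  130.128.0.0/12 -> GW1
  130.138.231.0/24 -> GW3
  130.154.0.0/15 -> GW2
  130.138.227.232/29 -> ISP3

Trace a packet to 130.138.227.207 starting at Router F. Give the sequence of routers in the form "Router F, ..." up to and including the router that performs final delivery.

Router F, Router A, Router G

At Router F: longest match for 130.138.227.207 is 130.128.0.0/12 -> Router A
At Router A: longest match for 130.138.227.207 is 130.138.0.0/15 -> Router G
At Router G: longest match for 130.138.227.207 is 130.128.0.0/9 -> local delivery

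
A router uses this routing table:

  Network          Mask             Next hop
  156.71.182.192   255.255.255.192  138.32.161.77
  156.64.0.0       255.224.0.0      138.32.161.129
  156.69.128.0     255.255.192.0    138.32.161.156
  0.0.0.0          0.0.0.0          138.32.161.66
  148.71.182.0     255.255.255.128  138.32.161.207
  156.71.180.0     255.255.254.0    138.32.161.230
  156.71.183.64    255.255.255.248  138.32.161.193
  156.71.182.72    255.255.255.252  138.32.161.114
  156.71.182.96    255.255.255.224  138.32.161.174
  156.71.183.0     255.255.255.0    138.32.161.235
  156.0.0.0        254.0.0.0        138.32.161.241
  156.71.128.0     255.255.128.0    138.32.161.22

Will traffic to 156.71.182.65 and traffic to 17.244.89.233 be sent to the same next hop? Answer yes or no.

156.71.182.65: longest match 156.71.128.0/17 -> 138.32.161.22
17.244.89.233: longest match 0.0.0.0/0 -> 138.32.161.66

no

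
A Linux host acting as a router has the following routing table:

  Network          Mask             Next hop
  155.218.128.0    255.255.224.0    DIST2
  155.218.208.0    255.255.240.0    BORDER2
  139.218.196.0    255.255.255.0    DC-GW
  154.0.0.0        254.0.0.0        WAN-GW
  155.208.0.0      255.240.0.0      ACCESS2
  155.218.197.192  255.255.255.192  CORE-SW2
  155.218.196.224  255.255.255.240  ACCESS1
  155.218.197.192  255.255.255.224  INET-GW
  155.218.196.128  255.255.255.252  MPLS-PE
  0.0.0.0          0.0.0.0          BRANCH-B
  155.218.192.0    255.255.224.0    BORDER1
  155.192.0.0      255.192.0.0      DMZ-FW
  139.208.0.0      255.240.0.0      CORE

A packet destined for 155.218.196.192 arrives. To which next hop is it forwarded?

Routes whose prefix contains 155.218.196.192:
  0.0.0.0/0 (default, matches everything) -> BRANCH-B
  154.0.0.0/7 (154.0.0.0 - 155.255.255.255) -> WAN-GW
  155.192.0.0/10 (155.192.0.0 - 155.255.255.255) -> DMZ-FW
  155.208.0.0/12 (155.208.0.0 - 155.223.255.255) -> ACCESS2
  155.218.192.0/19 (155.218.192.0 - 155.218.223.255) -> BORDER1
More-specific entries that do NOT match:
  155.218.196.128/30 (155.218.196.128 - 155.218.196.131) does not contain 155.218.196.192
  155.218.196.224/28 (155.218.196.224 - 155.218.196.239) does not contain 155.218.196.192
  155.218.197.192/27 (155.218.197.192 - 155.218.197.223) does not contain 155.218.196.192
  155.218.197.192/26 (155.218.197.192 - 155.218.197.255) does not contain 155.218.196.192
  139.218.196.0/24 (139.218.196.0 - 139.218.196.255) does not contain 155.218.196.192
  155.218.208.0/20 (155.218.208.0 - 155.218.223.255) does not contain 155.218.196.192
Longest matching prefix is /19 -> next hop BORDER1.

BORDER1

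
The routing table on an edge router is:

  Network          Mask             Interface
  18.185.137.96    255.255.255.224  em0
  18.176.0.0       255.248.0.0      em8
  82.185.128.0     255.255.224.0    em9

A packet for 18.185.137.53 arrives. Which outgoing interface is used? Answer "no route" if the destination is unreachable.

No entry's prefix contains 18.185.137.53; there is no default route.

no route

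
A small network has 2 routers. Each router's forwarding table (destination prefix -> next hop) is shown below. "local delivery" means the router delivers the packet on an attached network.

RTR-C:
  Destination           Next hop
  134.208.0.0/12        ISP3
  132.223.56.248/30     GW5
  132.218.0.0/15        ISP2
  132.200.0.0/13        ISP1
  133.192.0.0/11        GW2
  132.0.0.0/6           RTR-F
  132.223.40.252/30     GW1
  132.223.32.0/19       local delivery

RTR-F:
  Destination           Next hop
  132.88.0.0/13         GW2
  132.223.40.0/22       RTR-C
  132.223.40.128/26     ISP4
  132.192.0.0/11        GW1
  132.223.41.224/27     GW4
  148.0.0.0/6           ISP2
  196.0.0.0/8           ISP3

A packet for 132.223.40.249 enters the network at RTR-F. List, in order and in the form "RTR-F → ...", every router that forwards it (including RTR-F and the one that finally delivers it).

At RTR-F: longest match for 132.223.40.249 is 132.223.40.0/22 -> RTR-C
At RTR-C: longest match for 132.223.40.249 is 132.223.32.0/19 -> local delivery

RTR-F → RTR-C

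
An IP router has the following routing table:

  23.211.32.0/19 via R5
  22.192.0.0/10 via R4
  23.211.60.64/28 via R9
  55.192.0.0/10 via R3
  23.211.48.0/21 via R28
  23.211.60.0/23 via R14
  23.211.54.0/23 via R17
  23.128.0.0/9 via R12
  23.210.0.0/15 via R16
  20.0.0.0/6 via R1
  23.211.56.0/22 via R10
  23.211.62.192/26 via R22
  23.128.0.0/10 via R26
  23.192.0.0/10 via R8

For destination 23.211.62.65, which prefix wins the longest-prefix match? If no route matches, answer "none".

23.211.32.0/19

Entries matching 23.211.62.65:
  20.0.0.0/6 (20.0.0.0 - 23.255.255.255)
  23.128.0.0/9 (23.128.0.0 - 23.255.255.255)
  23.192.0.0/10 (23.192.0.0 - 23.255.255.255)
  23.210.0.0/15 (23.210.0.0 - 23.211.255.255)
  23.211.32.0/19 (23.211.32.0 - 23.211.63.255)
Most specific is 23.211.32.0/19.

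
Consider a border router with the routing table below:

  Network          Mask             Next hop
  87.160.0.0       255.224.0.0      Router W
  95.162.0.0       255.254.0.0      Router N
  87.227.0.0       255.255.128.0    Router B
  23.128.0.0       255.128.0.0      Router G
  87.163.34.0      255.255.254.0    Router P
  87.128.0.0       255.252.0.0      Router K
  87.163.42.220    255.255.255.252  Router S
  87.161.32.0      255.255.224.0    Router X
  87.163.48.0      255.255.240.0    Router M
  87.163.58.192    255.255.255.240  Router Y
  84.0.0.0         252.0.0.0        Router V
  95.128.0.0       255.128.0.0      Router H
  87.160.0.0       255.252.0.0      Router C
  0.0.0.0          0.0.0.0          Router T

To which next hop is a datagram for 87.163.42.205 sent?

Router C

Routes whose prefix contains 87.163.42.205:
  0.0.0.0/0 (default, matches everything) -> Router T
  84.0.0.0/6 (84.0.0.0 - 87.255.255.255) -> Router V
  87.160.0.0/11 (87.160.0.0 - 87.191.255.255) -> Router W
  87.160.0.0/14 (87.160.0.0 - 87.163.255.255) -> Router C
More-specific entries that do NOT match:
  87.163.42.220/30 (87.163.42.220 - 87.163.42.223) does not contain 87.163.42.205
  87.163.58.192/28 (87.163.58.192 - 87.163.58.207) does not contain 87.163.42.205
  87.163.34.0/23 (87.163.34.0 - 87.163.35.255) does not contain 87.163.42.205
  87.163.48.0/20 (87.163.48.0 - 87.163.63.255) does not contain 87.163.42.205
  87.161.32.0/19 (87.161.32.0 - 87.161.63.255) does not contain 87.163.42.205
  87.227.0.0/17 (87.227.0.0 - 87.227.127.255) does not contain 87.163.42.205
  95.162.0.0/15 (95.162.0.0 - 95.163.255.255) does not contain 87.163.42.205
Longest matching prefix is /14 -> next hop Router C.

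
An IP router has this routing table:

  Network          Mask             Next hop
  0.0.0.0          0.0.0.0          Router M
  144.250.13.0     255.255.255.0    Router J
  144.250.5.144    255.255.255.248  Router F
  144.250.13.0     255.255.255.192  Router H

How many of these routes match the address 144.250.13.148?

2

Prefixes containing 144.250.13.148:
  0.0.0.0/0 (default, matches everything)
  144.250.13.0/24 (144.250.13.0 - 144.250.13.255)
Total matching entries: 2.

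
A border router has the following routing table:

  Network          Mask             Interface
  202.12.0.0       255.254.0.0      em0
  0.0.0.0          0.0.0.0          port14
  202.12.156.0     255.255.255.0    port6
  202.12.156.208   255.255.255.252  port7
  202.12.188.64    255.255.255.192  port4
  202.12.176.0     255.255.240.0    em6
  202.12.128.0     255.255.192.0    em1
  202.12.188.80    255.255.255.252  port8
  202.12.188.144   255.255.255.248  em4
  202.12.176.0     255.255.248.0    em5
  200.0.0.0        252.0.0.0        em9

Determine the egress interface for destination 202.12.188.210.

em6

Routes whose prefix contains 202.12.188.210:
  0.0.0.0/0 (default, matches everything) -> port14
  200.0.0.0/6 (200.0.0.0 - 203.255.255.255) -> em9
  202.12.0.0/15 (202.12.0.0 - 202.13.255.255) -> em0
  202.12.128.0/18 (202.12.128.0 - 202.12.191.255) -> em1
  202.12.176.0/20 (202.12.176.0 - 202.12.191.255) -> em6
More-specific entries that do NOT match:
  202.12.156.208/30 (202.12.156.208 - 202.12.156.211) does not contain 202.12.188.210
  202.12.188.80/30 (202.12.188.80 - 202.12.188.83) does not contain 202.12.188.210
  202.12.188.144/29 (202.12.188.144 - 202.12.188.151) does not contain 202.12.188.210
  202.12.188.64/26 (202.12.188.64 - 202.12.188.127) does not contain 202.12.188.210
  202.12.156.0/24 (202.12.156.0 - 202.12.156.255) does not contain 202.12.188.210
  202.12.176.0/21 (202.12.176.0 - 202.12.183.255) does not contain 202.12.188.210
Longest matching prefix is /20 -> interface em6.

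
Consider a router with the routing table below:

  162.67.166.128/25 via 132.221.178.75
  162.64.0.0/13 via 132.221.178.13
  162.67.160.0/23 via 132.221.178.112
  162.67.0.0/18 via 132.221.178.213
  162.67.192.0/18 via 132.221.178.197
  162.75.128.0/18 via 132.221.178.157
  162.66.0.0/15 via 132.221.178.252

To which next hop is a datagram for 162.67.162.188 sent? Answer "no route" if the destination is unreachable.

132.221.178.252

Routes whose prefix contains 162.67.162.188:
  162.64.0.0/13 (162.64.0.0 - 162.71.255.255) -> 132.221.178.13
  162.66.0.0/15 (162.66.0.0 - 162.67.255.255) -> 132.221.178.252
More-specific entries that do NOT match:
  162.67.166.128/25 (162.67.166.128 - 162.67.166.255) does not contain 162.67.162.188
  162.67.160.0/23 (162.67.160.0 - 162.67.161.255) does not contain 162.67.162.188
  162.67.0.0/18 (162.67.0.0 - 162.67.63.255) does not contain 162.67.162.188
  162.67.192.0/18 (162.67.192.0 - 162.67.255.255) does not contain 162.67.162.188
  162.75.128.0/18 (162.75.128.0 - 162.75.191.255) does not contain 162.67.162.188
Longest matching prefix is /15 -> next hop 132.221.178.252.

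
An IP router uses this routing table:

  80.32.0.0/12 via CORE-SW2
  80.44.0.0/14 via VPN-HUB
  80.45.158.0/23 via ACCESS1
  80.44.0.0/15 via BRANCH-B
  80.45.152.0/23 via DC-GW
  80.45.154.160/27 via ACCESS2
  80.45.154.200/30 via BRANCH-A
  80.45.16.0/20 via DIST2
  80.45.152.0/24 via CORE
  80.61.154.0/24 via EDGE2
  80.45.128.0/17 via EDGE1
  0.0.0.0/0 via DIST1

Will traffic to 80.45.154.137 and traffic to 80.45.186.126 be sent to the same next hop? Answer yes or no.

80.45.154.137: longest match 80.45.128.0/17 -> EDGE1
80.45.186.126: longest match 80.45.128.0/17 -> EDGE1

yes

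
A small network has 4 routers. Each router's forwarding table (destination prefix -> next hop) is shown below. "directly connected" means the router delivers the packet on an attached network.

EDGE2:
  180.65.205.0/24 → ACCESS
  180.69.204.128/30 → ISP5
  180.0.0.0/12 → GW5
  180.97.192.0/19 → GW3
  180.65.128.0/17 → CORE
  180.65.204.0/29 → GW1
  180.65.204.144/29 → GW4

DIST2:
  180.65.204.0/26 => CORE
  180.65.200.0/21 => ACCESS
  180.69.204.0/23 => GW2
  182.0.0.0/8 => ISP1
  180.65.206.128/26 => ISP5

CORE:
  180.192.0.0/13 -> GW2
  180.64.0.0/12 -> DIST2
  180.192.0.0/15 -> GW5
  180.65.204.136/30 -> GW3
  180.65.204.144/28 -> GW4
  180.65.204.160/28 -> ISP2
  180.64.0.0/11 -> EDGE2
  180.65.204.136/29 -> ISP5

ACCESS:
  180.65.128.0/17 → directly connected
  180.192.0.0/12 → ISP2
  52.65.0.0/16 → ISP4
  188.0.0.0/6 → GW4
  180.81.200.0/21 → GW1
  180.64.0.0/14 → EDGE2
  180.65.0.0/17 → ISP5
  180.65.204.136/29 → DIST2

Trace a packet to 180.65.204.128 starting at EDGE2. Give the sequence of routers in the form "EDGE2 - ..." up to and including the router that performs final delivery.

EDGE2 - CORE - DIST2 - ACCESS

At EDGE2: longest match for 180.65.204.128 is 180.65.128.0/17 -> CORE
At CORE: longest match for 180.65.204.128 is 180.64.0.0/12 -> DIST2
At DIST2: longest match for 180.65.204.128 is 180.65.200.0/21 -> ACCESS
At ACCESS: longest match for 180.65.204.128 is 180.65.128.0/17 -> directly connected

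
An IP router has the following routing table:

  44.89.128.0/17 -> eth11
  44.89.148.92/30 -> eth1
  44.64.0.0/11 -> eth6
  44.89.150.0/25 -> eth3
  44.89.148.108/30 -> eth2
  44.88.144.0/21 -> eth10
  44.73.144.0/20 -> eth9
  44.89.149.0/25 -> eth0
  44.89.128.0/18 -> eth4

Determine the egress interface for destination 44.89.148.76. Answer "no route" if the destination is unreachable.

Routes whose prefix contains 44.89.148.76:
  44.64.0.0/11 (44.64.0.0 - 44.95.255.255) -> eth6
  44.89.128.0/17 (44.89.128.0 - 44.89.255.255) -> eth11
  44.89.128.0/18 (44.89.128.0 - 44.89.191.255) -> eth4
More-specific entries that do NOT match:
  44.89.148.92/30 (44.89.148.92 - 44.89.148.95) does not contain 44.89.148.76
  44.89.148.108/30 (44.89.148.108 - 44.89.148.111) does not contain 44.89.148.76
  44.89.150.0/25 (44.89.150.0 - 44.89.150.127) does not contain 44.89.148.76
  44.89.149.0/25 (44.89.149.0 - 44.89.149.127) does not contain 44.89.148.76
  44.88.144.0/21 (44.88.144.0 - 44.88.151.255) does not contain 44.89.148.76
  44.73.144.0/20 (44.73.144.0 - 44.73.159.255) does not contain 44.89.148.76
Longest matching prefix is /18 -> interface eth4.

eth4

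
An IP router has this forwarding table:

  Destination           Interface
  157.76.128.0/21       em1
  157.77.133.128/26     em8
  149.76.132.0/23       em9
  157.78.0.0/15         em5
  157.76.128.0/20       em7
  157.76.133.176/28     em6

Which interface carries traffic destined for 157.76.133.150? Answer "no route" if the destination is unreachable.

Routes whose prefix contains 157.76.133.150:
  157.76.128.0/20 (157.76.128.0 - 157.76.143.255) -> em7
  157.76.128.0/21 (157.76.128.0 - 157.76.135.255) -> em1
More-specific entries that do NOT match:
  157.76.133.176/28 (157.76.133.176 - 157.76.133.191) does not contain 157.76.133.150
  157.77.133.128/26 (157.77.133.128 - 157.77.133.191) does not contain 157.76.133.150
  149.76.132.0/23 (149.76.132.0 - 149.76.133.255) does not contain 157.76.133.150
Longest matching prefix is /21 -> interface em1.

em1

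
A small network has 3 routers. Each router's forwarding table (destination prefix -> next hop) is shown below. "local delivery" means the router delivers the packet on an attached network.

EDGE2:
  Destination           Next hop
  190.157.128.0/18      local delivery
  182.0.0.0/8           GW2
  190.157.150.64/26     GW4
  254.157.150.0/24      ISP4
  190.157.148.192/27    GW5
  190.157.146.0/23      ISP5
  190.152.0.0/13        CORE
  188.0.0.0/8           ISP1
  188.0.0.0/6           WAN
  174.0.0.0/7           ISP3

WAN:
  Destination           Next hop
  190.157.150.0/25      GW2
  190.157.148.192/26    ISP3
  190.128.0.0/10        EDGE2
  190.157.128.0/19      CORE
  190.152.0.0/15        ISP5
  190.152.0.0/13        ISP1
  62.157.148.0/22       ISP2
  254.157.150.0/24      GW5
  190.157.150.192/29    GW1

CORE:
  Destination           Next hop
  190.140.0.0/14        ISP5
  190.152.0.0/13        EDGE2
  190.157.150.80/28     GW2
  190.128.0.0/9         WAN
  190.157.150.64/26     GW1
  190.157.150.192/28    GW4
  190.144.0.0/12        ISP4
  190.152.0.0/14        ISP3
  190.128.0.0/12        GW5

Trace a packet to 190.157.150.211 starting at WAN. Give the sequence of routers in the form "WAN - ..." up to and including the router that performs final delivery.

At WAN: longest match for 190.157.150.211 is 190.157.128.0/19 -> CORE
At CORE: longest match for 190.157.150.211 is 190.152.0.0/13 -> EDGE2
At EDGE2: longest match for 190.157.150.211 is 190.157.128.0/18 -> local delivery

WAN - CORE - EDGE2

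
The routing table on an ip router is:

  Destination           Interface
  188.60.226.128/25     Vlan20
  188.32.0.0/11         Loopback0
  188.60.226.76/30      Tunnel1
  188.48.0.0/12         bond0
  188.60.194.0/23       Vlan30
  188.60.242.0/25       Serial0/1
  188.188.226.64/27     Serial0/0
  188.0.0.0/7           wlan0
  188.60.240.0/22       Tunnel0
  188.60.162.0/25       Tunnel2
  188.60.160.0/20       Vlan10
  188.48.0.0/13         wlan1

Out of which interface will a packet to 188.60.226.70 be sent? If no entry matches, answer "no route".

Routes whose prefix contains 188.60.226.70:
  188.0.0.0/7 (188.0.0.0 - 189.255.255.255) -> wlan0
  188.32.0.0/11 (188.32.0.0 - 188.63.255.255) -> Loopback0
  188.48.0.0/12 (188.48.0.0 - 188.63.255.255) -> bond0
More-specific entries that do NOT match:
  188.60.226.76/30 (188.60.226.76 - 188.60.226.79) does not contain 188.60.226.70
  188.188.226.64/27 (188.188.226.64 - 188.188.226.95) does not contain 188.60.226.70
  188.60.226.128/25 (188.60.226.128 - 188.60.226.255) does not contain 188.60.226.70
  188.60.242.0/25 (188.60.242.0 - 188.60.242.127) does not contain 188.60.226.70
  188.60.162.0/25 (188.60.162.0 - 188.60.162.127) does not contain 188.60.226.70
  188.60.194.0/23 (188.60.194.0 - 188.60.195.255) does not contain 188.60.226.70
  188.60.240.0/22 (188.60.240.0 - 188.60.243.255) does not contain 188.60.226.70
  188.60.160.0/20 (188.60.160.0 - 188.60.175.255) does not contain 188.60.226.70
  188.48.0.0/13 (188.48.0.0 - 188.55.255.255) does not contain 188.60.226.70
Longest matching prefix is /12 -> interface bond0.

bond0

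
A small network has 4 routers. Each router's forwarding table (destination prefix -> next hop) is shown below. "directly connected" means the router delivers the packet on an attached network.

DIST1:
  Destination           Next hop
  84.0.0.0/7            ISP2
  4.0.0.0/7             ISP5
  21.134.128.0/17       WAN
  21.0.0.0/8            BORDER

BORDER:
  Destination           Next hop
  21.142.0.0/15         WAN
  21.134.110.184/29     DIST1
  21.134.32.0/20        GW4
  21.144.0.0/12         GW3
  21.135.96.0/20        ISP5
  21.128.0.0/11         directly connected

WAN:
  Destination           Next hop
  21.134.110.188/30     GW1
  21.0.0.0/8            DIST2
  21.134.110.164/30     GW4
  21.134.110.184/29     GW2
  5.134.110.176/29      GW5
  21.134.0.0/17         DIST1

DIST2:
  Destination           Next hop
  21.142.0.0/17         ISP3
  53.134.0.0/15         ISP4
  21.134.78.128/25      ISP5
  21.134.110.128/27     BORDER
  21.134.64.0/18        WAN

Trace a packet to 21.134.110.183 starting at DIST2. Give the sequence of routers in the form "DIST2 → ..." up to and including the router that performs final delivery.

At DIST2: longest match for 21.134.110.183 is 21.134.64.0/18 -> WAN
At WAN: longest match for 21.134.110.183 is 21.134.0.0/17 -> DIST1
At DIST1: longest match for 21.134.110.183 is 21.0.0.0/8 -> BORDER
At BORDER: longest match for 21.134.110.183 is 21.128.0.0/11 -> directly connected

DIST2 → WAN → DIST1 → BORDER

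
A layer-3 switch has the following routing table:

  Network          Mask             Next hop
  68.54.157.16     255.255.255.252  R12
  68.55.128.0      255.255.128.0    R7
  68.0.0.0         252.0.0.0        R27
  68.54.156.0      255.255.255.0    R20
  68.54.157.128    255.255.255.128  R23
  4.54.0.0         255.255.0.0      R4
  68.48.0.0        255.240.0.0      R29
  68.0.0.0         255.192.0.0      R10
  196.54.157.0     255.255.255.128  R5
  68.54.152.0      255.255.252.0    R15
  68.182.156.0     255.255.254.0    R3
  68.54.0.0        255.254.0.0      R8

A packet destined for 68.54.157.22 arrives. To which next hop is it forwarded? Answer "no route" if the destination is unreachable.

R8

Routes whose prefix contains 68.54.157.22:
  68.0.0.0/6 (68.0.0.0 - 71.255.255.255) -> R27
  68.0.0.0/10 (68.0.0.0 - 68.63.255.255) -> R10
  68.48.0.0/12 (68.48.0.0 - 68.63.255.255) -> R29
  68.54.0.0/15 (68.54.0.0 - 68.55.255.255) -> R8
More-specific entries that do NOT match:
  68.54.157.16/30 (68.54.157.16 - 68.54.157.19) does not contain 68.54.157.22
  68.54.157.128/25 (68.54.157.128 - 68.54.157.255) does not contain 68.54.157.22
  196.54.157.0/25 (196.54.157.0 - 196.54.157.127) does not contain 68.54.157.22
  68.54.156.0/24 (68.54.156.0 - 68.54.156.255) does not contain 68.54.157.22
  68.182.156.0/23 (68.182.156.0 - 68.182.157.255) does not contain 68.54.157.22
  68.54.152.0/22 (68.54.152.0 - 68.54.155.255) does not contain 68.54.157.22
  68.55.128.0/17 (68.55.128.0 - 68.55.255.255) does not contain 68.54.157.22
  4.54.0.0/16 (4.54.0.0 - 4.54.255.255) does not contain 68.54.157.22
Longest matching prefix is /15 -> next hop R8.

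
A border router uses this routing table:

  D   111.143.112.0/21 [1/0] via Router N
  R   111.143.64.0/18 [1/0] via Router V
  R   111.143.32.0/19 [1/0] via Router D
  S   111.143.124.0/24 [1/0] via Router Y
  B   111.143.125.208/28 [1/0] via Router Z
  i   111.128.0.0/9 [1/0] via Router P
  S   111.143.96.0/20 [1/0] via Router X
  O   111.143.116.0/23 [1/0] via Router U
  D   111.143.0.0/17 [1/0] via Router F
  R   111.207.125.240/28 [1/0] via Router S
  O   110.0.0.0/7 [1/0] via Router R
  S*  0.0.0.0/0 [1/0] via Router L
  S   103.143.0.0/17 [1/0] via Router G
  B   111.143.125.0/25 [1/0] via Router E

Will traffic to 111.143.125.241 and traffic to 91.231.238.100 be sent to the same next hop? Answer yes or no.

no

111.143.125.241: longest match 111.143.64.0/18 -> Router V
91.231.238.100: longest match 0.0.0.0/0 -> Router L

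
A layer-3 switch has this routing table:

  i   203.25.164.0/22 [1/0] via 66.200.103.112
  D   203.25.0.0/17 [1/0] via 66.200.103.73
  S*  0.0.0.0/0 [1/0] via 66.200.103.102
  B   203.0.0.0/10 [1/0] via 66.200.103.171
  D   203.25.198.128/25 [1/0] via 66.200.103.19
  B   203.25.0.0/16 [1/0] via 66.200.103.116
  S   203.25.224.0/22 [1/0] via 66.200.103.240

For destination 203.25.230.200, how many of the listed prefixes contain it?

3

Prefixes containing 203.25.230.200:
  0.0.0.0/0 (default, matches everything)
  203.0.0.0/10 (203.0.0.0 - 203.63.255.255)
  203.25.0.0/16 (203.25.0.0 - 203.25.255.255)
Total matching entries: 3.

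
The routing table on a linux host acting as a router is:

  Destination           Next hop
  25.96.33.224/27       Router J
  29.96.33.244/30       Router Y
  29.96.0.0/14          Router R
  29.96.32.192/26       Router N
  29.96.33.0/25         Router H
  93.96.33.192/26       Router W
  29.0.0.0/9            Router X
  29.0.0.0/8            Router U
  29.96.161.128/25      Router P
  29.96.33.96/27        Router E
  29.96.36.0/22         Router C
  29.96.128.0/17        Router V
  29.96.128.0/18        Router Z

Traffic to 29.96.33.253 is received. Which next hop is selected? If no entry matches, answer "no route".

Routes whose prefix contains 29.96.33.253:
  29.0.0.0/8 (29.0.0.0 - 29.255.255.255) -> Router U
  29.0.0.0/9 (29.0.0.0 - 29.127.255.255) -> Router X
  29.96.0.0/14 (29.96.0.0 - 29.99.255.255) -> Router R
More-specific entries that do NOT match:
  29.96.33.244/30 (29.96.33.244 - 29.96.33.247) does not contain 29.96.33.253
  25.96.33.224/27 (25.96.33.224 - 25.96.33.255) does not contain 29.96.33.253
  29.96.33.96/27 (29.96.33.96 - 29.96.33.127) does not contain 29.96.33.253
  29.96.32.192/26 (29.96.32.192 - 29.96.32.255) does not contain 29.96.33.253
  93.96.33.192/26 (93.96.33.192 - 93.96.33.255) does not contain 29.96.33.253
  29.96.33.0/25 (29.96.33.0 - 29.96.33.127) does not contain 29.96.33.253
  29.96.161.128/25 (29.96.161.128 - 29.96.161.255) does not contain 29.96.33.253
  29.96.36.0/22 (29.96.36.0 - 29.96.39.255) does not contain 29.96.33.253
  29.96.128.0/18 (29.96.128.0 - 29.96.191.255) does not contain 29.96.33.253
  29.96.128.0/17 (29.96.128.0 - 29.96.255.255) does not contain 29.96.33.253
Longest matching prefix is /14 -> next hop Router R.

Router R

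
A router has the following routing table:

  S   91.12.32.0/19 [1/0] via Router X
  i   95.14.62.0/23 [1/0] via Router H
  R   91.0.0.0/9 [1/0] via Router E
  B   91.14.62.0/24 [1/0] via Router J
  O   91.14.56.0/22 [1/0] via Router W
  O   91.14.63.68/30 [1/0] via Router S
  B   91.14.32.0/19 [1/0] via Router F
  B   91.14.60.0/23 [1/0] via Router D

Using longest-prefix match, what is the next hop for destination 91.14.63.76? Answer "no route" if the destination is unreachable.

Routes whose prefix contains 91.14.63.76:
  91.0.0.0/9 (91.0.0.0 - 91.127.255.255) -> Router E
  91.14.32.0/19 (91.14.32.0 - 91.14.63.255) -> Router F
More-specific entries that do NOT match:
  91.14.63.68/30 (91.14.63.68 - 91.14.63.71) does not contain 91.14.63.76
  91.14.62.0/24 (91.14.62.0 - 91.14.62.255) does not contain 91.14.63.76
  95.14.62.0/23 (95.14.62.0 - 95.14.63.255) does not contain 91.14.63.76
  91.14.60.0/23 (91.14.60.0 - 91.14.61.255) does not contain 91.14.63.76
  91.14.56.0/22 (91.14.56.0 - 91.14.59.255) does not contain 91.14.63.76
Longest matching prefix is /19 -> next hop Router F.

Router F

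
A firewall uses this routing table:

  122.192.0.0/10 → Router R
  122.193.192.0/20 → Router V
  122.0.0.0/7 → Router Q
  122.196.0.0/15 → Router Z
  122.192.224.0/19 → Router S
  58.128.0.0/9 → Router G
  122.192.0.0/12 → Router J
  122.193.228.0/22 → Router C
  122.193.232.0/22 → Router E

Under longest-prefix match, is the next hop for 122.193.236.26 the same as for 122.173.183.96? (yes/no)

no

122.193.236.26: longest match 122.192.0.0/12 -> Router J
122.173.183.96: longest match 122.0.0.0/7 -> Router Q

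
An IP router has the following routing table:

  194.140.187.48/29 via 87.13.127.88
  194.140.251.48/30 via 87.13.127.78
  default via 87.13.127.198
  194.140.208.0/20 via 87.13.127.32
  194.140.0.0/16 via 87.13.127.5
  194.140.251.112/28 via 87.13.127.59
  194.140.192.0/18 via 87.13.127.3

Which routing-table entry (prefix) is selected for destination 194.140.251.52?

Entries matching 194.140.251.52:
  0.0.0.0/0 (default, matches everything)
  194.140.0.0/16 (194.140.0.0 - 194.140.255.255)
  194.140.192.0/18 (194.140.192.0 - 194.140.255.255)
Most specific is 194.140.192.0/18.

194.140.192.0/18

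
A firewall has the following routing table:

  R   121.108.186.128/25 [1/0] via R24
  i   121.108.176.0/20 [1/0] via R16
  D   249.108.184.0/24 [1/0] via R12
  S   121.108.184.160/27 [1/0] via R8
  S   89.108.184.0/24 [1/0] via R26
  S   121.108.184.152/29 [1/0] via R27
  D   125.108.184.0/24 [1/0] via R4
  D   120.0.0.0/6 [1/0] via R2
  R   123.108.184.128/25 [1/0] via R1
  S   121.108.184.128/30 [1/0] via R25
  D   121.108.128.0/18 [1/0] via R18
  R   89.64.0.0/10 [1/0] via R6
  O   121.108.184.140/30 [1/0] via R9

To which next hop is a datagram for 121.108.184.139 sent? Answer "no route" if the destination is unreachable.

R16

Routes whose prefix contains 121.108.184.139:
  120.0.0.0/6 (120.0.0.0 - 123.255.255.255) -> R2
  121.108.128.0/18 (121.108.128.0 - 121.108.191.255) -> R18
  121.108.176.0/20 (121.108.176.0 - 121.108.191.255) -> R16
More-specific entries that do NOT match:
  121.108.184.128/30 (121.108.184.128 - 121.108.184.131) does not contain 121.108.184.139
  121.108.184.140/30 (121.108.184.140 - 121.108.184.143) does not contain 121.108.184.139
  121.108.184.152/29 (121.108.184.152 - 121.108.184.159) does not contain 121.108.184.139
  121.108.184.160/27 (121.108.184.160 - 121.108.184.191) does not contain 121.108.184.139
  121.108.186.128/25 (121.108.186.128 - 121.108.186.255) does not contain 121.108.184.139
  123.108.184.128/25 (123.108.184.128 - 123.108.184.255) does not contain 121.108.184.139
  249.108.184.0/24 (249.108.184.0 - 249.108.184.255) does not contain 121.108.184.139
  89.108.184.0/24 (89.108.184.0 - 89.108.184.255) does not contain 121.108.184.139
  125.108.184.0/24 (125.108.184.0 - 125.108.184.255) does not contain 121.108.184.139
Longest matching prefix is /20 -> next hop R16.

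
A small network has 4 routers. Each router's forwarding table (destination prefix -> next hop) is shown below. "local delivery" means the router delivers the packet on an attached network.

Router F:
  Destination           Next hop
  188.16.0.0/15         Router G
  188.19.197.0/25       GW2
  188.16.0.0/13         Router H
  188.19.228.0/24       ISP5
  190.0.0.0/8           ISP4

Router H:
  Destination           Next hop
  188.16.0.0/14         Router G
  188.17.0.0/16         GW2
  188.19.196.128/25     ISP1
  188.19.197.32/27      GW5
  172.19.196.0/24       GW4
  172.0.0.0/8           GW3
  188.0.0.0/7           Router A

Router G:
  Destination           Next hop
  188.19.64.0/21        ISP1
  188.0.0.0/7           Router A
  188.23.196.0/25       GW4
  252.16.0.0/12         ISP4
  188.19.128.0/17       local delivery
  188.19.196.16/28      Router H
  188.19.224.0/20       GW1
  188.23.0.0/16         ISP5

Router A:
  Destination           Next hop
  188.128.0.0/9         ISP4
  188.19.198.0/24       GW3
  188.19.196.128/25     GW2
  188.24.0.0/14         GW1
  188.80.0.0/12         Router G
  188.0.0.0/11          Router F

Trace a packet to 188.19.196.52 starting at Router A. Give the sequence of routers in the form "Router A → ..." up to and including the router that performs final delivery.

Router A → Router F → Router H → Router G

At Router A: longest match for 188.19.196.52 is 188.0.0.0/11 -> Router F
At Router F: longest match for 188.19.196.52 is 188.16.0.0/13 -> Router H
At Router H: longest match for 188.19.196.52 is 188.16.0.0/14 -> Router G
At Router G: longest match for 188.19.196.52 is 188.19.128.0/17 -> local delivery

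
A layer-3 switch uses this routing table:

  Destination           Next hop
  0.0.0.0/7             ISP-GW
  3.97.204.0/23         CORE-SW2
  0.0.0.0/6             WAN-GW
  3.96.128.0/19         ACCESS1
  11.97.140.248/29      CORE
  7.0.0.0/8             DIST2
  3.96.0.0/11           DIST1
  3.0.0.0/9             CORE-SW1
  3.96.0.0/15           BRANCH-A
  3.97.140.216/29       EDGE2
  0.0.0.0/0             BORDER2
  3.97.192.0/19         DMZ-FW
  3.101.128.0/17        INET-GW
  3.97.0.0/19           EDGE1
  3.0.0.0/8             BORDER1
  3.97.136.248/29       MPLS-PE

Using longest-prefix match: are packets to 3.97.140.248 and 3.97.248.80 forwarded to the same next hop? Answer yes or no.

yes

3.97.140.248: longest match 3.96.0.0/15 -> BRANCH-A
3.97.248.80: longest match 3.96.0.0/15 -> BRANCH-A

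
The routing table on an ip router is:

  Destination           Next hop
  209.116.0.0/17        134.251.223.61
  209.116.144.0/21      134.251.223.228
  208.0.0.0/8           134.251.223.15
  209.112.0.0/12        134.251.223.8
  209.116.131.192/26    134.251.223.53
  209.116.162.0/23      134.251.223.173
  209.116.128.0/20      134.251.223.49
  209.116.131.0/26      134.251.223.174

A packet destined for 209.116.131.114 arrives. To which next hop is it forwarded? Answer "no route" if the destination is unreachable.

134.251.223.49

Routes whose prefix contains 209.116.131.114:
  209.112.0.0/12 (209.112.0.0 - 209.127.255.255) -> 134.251.223.8
  209.116.128.0/20 (209.116.128.0 - 209.116.143.255) -> 134.251.223.49
More-specific entries that do NOT match:
  209.116.131.192/26 (209.116.131.192 - 209.116.131.255) does not contain 209.116.131.114
  209.116.131.0/26 (209.116.131.0 - 209.116.131.63) does not contain 209.116.131.114
  209.116.162.0/23 (209.116.162.0 - 209.116.163.255) does not contain 209.116.131.114
  209.116.144.0/21 (209.116.144.0 - 209.116.151.255) does not contain 209.116.131.114
Longest matching prefix is /20 -> next hop 134.251.223.49.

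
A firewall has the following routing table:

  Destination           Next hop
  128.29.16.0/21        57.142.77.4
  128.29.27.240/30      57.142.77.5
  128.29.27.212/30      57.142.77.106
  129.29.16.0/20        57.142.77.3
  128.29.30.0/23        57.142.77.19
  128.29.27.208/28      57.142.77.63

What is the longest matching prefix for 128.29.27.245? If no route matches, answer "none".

none

128.29.27.245 is outside every listed prefix and there is no default route.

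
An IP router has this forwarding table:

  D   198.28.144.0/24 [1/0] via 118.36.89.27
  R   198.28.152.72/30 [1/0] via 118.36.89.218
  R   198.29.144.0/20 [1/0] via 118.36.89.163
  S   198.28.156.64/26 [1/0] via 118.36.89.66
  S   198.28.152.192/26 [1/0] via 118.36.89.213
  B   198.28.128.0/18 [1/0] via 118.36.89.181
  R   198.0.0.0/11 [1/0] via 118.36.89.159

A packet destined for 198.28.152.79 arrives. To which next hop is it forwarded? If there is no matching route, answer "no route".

Routes whose prefix contains 198.28.152.79:
  198.0.0.0/11 (198.0.0.0 - 198.31.255.255) -> 118.36.89.159
  198.28.128.0/18 (198.28.128.0 - 198.28.191.255) -> 118.36.89.181
More-specific entries that do NOT match:
  198.28.152.72/30 (198.28.152.72 - 198.28.152.75) does not contain 198.28.152.79
  198.28.156.64/26 (198.28.156.64 - 198.28.156.127) does not contain 198.28.152.79
  198.28.152.192/26 (198.28.152.192 - 198.28.152.255) does not contain 198.28.152.79
  198.28.144.0/24 (198.28.144.0 - 198.28.144.255) does not contain 198.28.152.79
  198.29.144.0/20 (198.29.144.0 - 198.29.159.255) does not contain 198.28.152.79
Longest matching prefix is /18 -> next hop 118.36.89.181.

118.36.89.181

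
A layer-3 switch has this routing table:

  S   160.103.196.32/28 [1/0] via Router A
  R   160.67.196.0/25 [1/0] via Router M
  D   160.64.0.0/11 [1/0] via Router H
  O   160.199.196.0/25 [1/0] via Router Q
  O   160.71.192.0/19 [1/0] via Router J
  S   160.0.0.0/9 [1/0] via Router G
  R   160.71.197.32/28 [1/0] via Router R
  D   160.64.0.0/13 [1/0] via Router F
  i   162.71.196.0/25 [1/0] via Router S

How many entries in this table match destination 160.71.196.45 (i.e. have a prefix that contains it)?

Prefixes containing 160.71.196.45:
  160.0.0.0/9 (160.0.0.0 - 160.127.255.255)
  160.64.0.0/11 (160.64.0.0 - 160.95.255.255)
  160.64.0.0/13 (160.64.0.0 - 160.71.255.255)
  160.71.192.0/19 (160.71.192.0 - 160.71.223.255)
Total matching entries: 4.

4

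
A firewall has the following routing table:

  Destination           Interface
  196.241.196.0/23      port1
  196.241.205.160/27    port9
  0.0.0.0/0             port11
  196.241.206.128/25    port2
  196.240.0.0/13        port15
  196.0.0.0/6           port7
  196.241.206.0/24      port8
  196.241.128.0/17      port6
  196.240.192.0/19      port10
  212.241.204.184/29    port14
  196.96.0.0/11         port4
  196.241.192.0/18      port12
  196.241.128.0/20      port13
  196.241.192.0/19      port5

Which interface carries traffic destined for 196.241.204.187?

Routes whose prefix contains 196.241.204.187:
  0.0.0.0/0 (default, matches everything) -> port11
  196.0.0.0/6 (196.0.0.0 - 199.255.255.255) -> port7
  196.240.0.0/13 (196.240.0.0 - 196.247.255.255) -> port15
  196.241.128.0/17 (196.241.128.0 - 196.241.255.255) -> port6
  196.241.192.0/18 (196.241.192.0 - 196.241.255.255) -> port12
  196.241.192.0/19 (196.241.192.0 - 196.241.223.255) -> port5
More-specific entries that do NOT match:
  212.241.204.184/29 (212.241.204.184 - 212.241.204.191) does not contain 196.241.204.187
  196.241.205.160/27 (196.241.205.160 - 196.241.205.191) does not contain 196.241.204.187
  196.241.206.128/25 (196.241.206.128 - 196.241.206.255) does not contain 196.241.204.187
  196.241.206.0/24 (196.241.206.0 - 196.241.206.255) does not contain 196.241.204.187
  196.241.196.0/23 (196.241.196.0 - 196.241.197.255) does not contain 196.241.204.187
  196.241.128.0/20 (196.241.128.0 - 196.241.143.255) does not contain 196.241.204.187
Longest matching prefix is /19 -> interface port5.

port5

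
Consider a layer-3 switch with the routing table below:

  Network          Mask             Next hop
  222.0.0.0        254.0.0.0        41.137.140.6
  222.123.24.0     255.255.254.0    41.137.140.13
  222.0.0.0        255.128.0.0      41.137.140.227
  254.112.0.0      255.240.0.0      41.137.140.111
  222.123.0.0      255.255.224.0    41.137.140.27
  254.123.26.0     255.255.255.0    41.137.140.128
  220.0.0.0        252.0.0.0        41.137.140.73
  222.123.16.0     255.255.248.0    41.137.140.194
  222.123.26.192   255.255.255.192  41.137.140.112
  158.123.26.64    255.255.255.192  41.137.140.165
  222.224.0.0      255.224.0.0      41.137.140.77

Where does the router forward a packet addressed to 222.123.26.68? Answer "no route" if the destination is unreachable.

41.137.140.27

Routes whose prefix contains 222.123.26.68:
  220.0.0.0/6 (220.0.0.0 - 223.255.255.255) -> 41.137.140.73
  222.0.0.0/7 (222.0.0.0 - 223.255.255.255) -> 41.137.140.6
  222.0.0.0/9 (222.0.0.0 - 222.127.255.255) -> 41.137.140.227
  222.123.0.0/19 (222.123.0.0 - 222.123.31.255) -> 41.137.140.27
More-specific entries that do NOT match:
  222.123.26.192/26 (222.123.26.192 - 222.123.26.255) does not contain 222.123.26.68
  158.123.26.64/26 (158.123.26.64 - 158.123.26.127) does not contain 222.123.26.68
  254.123.26.0/24 (254.123.26.0 - 254.123.26.255) does not contain 222.123.26.68
  222.123.24.0/23 (222.123.24.0 - 222.123.25.255) does not contain 222.123.26.68
  222.123.16.0/21 (222.123.16.0 - 222.123.23.255) does not contain 222.123.26.68
Longest matching prefix is /19 -> next hop 41.137.140.27.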